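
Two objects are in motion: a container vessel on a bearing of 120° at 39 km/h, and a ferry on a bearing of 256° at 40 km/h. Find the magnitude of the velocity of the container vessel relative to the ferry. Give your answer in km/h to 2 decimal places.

73.25 km/h

Taking east as x and north as y: container vessel velocity = (33.775, -19.500) km/h; ferry velocity = (-38.812, -9.677) km/h.
Velocity of container vessel relative to ferry = (33.775, -19.500) − (-38.812, -9.677) = (72.587, -9.823) km/h.
Magnitude = |(72.587, -9.823)| = 73.248 km/h.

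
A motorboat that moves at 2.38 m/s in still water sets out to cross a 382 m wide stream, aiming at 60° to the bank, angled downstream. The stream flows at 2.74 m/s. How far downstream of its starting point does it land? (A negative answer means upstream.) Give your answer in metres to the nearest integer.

728 m

Perpendicular speed = 2.061 m/s; crossing time = 382 / 2.061 = 185.334 s.
Net downstream speed = 3.930 m/s.
Drift = 3.930 × 185.334 = 728.364 m (downstream).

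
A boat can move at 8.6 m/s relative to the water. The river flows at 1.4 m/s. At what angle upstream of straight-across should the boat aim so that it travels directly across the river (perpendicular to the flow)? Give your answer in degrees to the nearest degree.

9°

To cancel the current, the upstream component of the boat's velocity must equal the flow: 8.6 sin θ = 1.4.
sin θ = 1.4 / 8.6 = 0.1628.
θ = arcsin(0.1628) = 9.369°.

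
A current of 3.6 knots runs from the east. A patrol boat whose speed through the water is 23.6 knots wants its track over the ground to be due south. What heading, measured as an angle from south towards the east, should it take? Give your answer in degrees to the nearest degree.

9°

The current pushes perpendicular to the desired track; the heading must have a component into the current equal to 3.6 knots: 23.6 sin θ = 3.6.
sin θ = 0.1525, so θ = 8.774°.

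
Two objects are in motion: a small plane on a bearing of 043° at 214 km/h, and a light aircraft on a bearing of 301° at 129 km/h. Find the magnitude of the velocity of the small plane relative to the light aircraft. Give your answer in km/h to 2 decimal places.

271.88 km/h

Taking east as x and north as y: small plane velocity = (145.948, 156.510) km/h; light aircraft velocity = (-110.575, 66.440) km/h.
Velocity of small plane relative to light aircraft = (145.948, 156.510) − (-110.575, 66.440) = (256.522, 90.070) km/h.
Magnitude = |(256.522, 90.070)| = 271.875 km/h.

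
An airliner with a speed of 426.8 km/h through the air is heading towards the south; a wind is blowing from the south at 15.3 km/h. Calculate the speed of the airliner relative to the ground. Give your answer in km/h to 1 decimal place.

Taking east as x and north as y: velocity relative to the air = (0.000, -426.800) km/h; the air relative to ground = (0.000, 15.300) km/h.
Velocity relative to ground = (0.000, -426.800) + (0.000, 15.300) = (0.000, -411.500) km/h.
Speed = |(0.000, -411.500)| = 411.500 km/h.

411.5 km/h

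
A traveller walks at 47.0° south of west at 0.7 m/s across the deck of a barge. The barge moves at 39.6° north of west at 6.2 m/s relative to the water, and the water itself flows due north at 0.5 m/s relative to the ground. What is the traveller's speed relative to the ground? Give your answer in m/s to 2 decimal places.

In east/north components (m/s): traveller relative to barge = (-0.477, -0.512); barge relative to water = (-4.777, 3.952); water relative to ground = (0.000, 0.500).
Sum = (-5.255, 3.940) m/s.
Speed = |(-5.255, 3.940)| = 6.568 m/s.

6.57 m/s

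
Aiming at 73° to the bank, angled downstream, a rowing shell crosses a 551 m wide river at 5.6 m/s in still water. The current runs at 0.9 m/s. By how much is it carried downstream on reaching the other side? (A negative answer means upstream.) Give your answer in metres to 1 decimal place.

261.1 m

Perpendicular speed = 5.355 m/s; crossing time = 551 / 5.355 = 102.889 s.
Net downstream speed = 2.537 m/s.
Drift = 2.537 × 102.889 = 261.057 m (downstream).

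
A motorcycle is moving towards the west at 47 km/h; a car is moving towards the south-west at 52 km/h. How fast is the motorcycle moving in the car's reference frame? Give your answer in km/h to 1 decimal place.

Taking east as x and north as y: motorcycle velocity = (-47.000, 0.000) km/h; car velocity = (-36.770, -36.770) km/h.
Velocity of motorcycle relative to car = (-47.000, 0.000) − (-36.770, -36.770) = (-10.230, 36.770) km/h.
Magnitude = |(-10.230, 36.770)| = 38.166 km/h.

38.2 km/h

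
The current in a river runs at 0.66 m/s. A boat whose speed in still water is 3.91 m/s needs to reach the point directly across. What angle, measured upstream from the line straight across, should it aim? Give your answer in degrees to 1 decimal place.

To cancel the current, the upstream component of the boat's velocity must equal the flow: 3.91 sin θ = 0.66.
sin θ = 0.66 / 3.91 = 0.1688.
θ = arcsin(0.1688) = 9.718°.

9.7°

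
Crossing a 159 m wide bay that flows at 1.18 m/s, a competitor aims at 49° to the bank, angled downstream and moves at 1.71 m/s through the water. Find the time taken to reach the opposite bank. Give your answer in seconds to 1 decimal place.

123.2 s

The component of the competitor's velocity perpendicular to the bank is 1.71 × sin 49° = 1.291 m/s.
The flow acts along the bank and has no component across it.
Time = 159 / 1.291 = 123.203 s.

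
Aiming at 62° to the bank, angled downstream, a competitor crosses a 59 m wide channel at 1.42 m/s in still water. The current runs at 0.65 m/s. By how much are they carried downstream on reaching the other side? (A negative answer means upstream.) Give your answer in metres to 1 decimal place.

62.0 m

Perpendicular speed = 1.254 m/s; crossing time = 59 / 1.254 = 47.057 s.
Net downstream speed = 1.317 m/s.
Drift = 1.317 × 47.057 = 61.958 m (downstream).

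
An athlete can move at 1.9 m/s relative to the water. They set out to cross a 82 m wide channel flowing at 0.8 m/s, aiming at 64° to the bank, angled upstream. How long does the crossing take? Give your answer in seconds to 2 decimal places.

48.02 s

The component of the athlete's velocity perpendicular to the bank is 1.9 × sin 64° = 1.708 m/s.
The current is parallel to the bank, so it does not affect the crossing time.
Time = 82 / 1.708 = 48.018 s.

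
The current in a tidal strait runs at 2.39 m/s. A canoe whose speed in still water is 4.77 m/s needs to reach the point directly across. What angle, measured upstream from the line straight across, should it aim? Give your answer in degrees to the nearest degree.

30°

To cancel the current, the upstream component of the canoe's velocity must equal the flow: 4.77 sin θ = 2.39.
sin θ = 2.39 / 4.77 = 0.5010.
θ = arcsin(0.5010) = 30.069°.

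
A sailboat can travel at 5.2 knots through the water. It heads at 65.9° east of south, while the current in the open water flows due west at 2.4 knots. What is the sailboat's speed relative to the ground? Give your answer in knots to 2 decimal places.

Taking east as x and north as y: velocity relative to the water = (4.747, -2.123) knots; the water relative to ground = (-2.400, 0.000) knots.
Velocity relative to ground = (4.747, -2.123) + (-2.400, 0.000) = (2.347, -2.123) knots.
Speed = |(2.347, -2.123)| = 3.165 knots.

3.16 knots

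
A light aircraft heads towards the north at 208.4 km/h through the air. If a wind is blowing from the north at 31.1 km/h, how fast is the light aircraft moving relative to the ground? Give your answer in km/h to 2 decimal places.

177.30 km/h

Taking east as x and north as y: velocity relative to the air = (0.000, 208.400) km/h; the air relative to ground = (0.000, -31.100) km/h.
Velocity relative to ground = (0.000, 208.400) + (0.000, -31.100) = (0.000, 177.300) km/h.
Speed = |(0.000, 177.300)| = 177.300 km/h.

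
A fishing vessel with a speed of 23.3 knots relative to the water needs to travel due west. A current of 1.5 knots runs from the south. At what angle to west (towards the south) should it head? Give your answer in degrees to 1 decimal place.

3.7°

The current pushes perpendicular to the desired track; the heading must have a component into the current equal to 1.5 knots: 23.3 sin θ = 1.5.
sin θ = 0.0644, so θ = 3.691°.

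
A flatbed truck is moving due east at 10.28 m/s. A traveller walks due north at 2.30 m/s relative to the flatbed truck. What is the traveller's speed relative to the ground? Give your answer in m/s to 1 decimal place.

10.5 m/s

Taking east as x and north as y: flatbed truck velocity = (10.280, 0.000) m/s; traveller velocity relative to flatbed truck = (0.000, 2.300) m/s.
Velocity relative to ground = (10.280, 0.000) + (0.000, 2.300) = (10.280, 2.300) m/s.
Speed = |(10.280, 2.300)| = 10.534 m/s.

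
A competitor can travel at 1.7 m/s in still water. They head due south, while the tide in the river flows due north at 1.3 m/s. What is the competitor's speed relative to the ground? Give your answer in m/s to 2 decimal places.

Taking east as x and north as y: velocity relative to the water = (0.000, -1.700) m/s; the water relative to ground = (0.000, 1.300) m/s.
Velocity relative to ground = (0.000, -1.700) + (0.000, 1.300) = (0.000, -0.400) m/s.
Speed = |(0.000, -0.400)| = 0.400 m/s.

0.40 m/s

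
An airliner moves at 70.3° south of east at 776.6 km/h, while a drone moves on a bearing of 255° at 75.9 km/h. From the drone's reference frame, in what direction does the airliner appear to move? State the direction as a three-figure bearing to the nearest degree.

155°

Taking east as x and north as y: airliner velocity = (261.788, -731.146) km/h; drone velocity = (-73.314, -19.644) km/h.
Velocity of airliner relative to drone = (261.788, -731.146) − (-73.314, -19.644) = (335.102, -711.502) km/h.
Bearing = atan2(335.10, -711.50) = 154.78° clockwise from north.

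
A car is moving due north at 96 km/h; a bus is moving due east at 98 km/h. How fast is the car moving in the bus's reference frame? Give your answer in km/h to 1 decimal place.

Taking east as x and north as y: car velocity = (0.000, 96.000) km/h; bus velocity = (98.000, 0.000) km/h.
Velocity of car relative to bus = (0.000, 96.000) − (98.000, 0.000) = (-98.000, 96.000) km/h.
Magnitude = |(-98.000, 96.000)| = 137.186 km/h.

137.2 km/h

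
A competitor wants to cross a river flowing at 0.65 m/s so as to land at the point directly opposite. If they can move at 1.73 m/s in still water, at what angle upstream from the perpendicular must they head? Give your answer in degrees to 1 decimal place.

To cancel the current, the upstream component of the competitor's velocity must equal the flow: 1.73 sin θ = 0.65.
sin θ = 0.65 / 1.73 = 0.3757.
θ = arcsin(0.3757) = 22.069°.

22.1°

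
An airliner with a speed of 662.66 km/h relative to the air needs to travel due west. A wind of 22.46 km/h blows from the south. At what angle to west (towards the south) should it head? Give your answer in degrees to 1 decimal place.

The wind pushes perpendicular to the desired track; the heading must have a component into the wind equal to 22.46 km/h: 662.66 sin θ = 22.46.
sin θ = 0.0339, so θ = 1.942°.

1.9°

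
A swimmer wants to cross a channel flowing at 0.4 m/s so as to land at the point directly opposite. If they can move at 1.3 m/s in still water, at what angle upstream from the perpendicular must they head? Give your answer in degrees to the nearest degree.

To cancel the current, the upstream component of the swimmer's velocity must equal the flow: 1.3 sin θ = 0.4.
sin θ = 0.4 / 1.3 = 0.3077.
θ = arcsin(0.3077) = 17.920°.

18°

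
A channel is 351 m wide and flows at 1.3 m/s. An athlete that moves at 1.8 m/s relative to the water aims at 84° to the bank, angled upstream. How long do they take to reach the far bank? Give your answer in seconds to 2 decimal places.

196.07 s

The component of the athlete's velocity perpendicular to the bank is 1.8 × sin 84° = 1.790 m/s.
The flow acts along the bank and has no component across it.
Time = 351 / 1.790 = 196.074 s.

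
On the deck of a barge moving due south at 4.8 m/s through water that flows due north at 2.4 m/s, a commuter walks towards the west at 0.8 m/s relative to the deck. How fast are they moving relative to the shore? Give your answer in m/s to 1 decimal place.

2.5 m/s

In east/north components (m/s): commuter relative to barge = (-0.800, 0.000); barge relative to water = (0.000, -4.800); water relative to ground = (0.000, 2.400).
Sum = (-0.800, -2.400) m/s.
Speed = |(-0.800, -2.400)| = 2.530 m/s.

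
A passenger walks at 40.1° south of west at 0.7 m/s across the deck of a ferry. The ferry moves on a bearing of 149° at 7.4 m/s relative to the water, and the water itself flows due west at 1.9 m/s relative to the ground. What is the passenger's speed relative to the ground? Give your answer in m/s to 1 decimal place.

6.9 m/s

In east/north components (m/s): passenger relative to ferry = (-0.535, -0.451); ferry relative to water = (3.811, -6.343); water relative to ground = (-1.900, 0.000).
Sum = (1.376, -6.794) m/s.
Speed = |(1.376, -6.794)| = 6.932 m/s.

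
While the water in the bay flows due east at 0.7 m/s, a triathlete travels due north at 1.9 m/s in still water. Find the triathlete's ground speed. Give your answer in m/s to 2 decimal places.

2.02 m/s

Taking east as x and north as y: velocity relative to the water = (0.000, 1.900) m/s; the water relative to ground = (0.700, 0.000) m/s.
Velocity relative to ground = (0.000, 1.900) + (0.700, 0.000) = (0.700, 1.900) m/s.
Speed = |(0.700, 1.900)| = 2.025 m/s.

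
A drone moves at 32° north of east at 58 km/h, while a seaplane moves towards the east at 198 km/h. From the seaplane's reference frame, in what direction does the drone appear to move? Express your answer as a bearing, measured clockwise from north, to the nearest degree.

Taking east as x and north as y: drone velocity = (49.187, 30.735) km/h; seaplane velocity = (198.000, 0.000) km/h.
Velocity of drone relative to seaplane = (49.187, 30.735) − (198.000, 0.000) = (-148.813, 30.735) km/h.
Bearing = atan2(-148.81, 30.74) = 281.67° clockwise from north.

282°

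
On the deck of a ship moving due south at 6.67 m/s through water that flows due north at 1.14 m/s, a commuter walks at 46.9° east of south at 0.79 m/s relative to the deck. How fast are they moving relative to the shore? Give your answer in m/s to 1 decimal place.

In east/north components (m/s): commuter relative to ship = (0.577, -0.540); ship relative to water = (0.000, -6.670); water relative to ground = (0.000, 1.140).
Sum = (0.577, -6.070) m/s.
Speed = |(0.577, -6.070)| = 6.097 m/s.

6.1 m/s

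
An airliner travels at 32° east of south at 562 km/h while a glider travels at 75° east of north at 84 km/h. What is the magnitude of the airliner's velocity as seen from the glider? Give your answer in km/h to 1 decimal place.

Taking east as x and north as y: airliner velocity = (297.815, -476.603) km/h; glider velocity = (81.138, 21.741) km/h.
Velocity of airliner relative to glider = (297.815, -476.603) − (81.138, 21.741) = (216.677, -498.344) km/h.
Magnitude = |(216.677, -498.344)| = 543.411 km/h.

543.4 km/h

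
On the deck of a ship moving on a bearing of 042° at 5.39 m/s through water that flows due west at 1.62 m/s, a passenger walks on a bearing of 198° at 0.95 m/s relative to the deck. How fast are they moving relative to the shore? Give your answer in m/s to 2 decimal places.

3.53 m/s

In east/north components (m/s): passenger relative to ship = (-0.294, -0.904); ship relative to water = (3.607, 4.006); water relative to ground = (-1.620, 0.000).
Sum = (1.693, 3.102) m/s.
Speed = |(1.693, 3.102)| = 3.534 m/s.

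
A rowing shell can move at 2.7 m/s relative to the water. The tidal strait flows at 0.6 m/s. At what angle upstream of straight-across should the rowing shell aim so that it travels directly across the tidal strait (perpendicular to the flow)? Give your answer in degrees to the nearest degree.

To cancel the current, the upstream component of the rowing shell's velocity must equal the flow: 2.7 sin θ = 0.6.
sin θ = 0.6 / 2.7 = 0.2222.
θ = arcsin(0.2222) = 12.840°.

13°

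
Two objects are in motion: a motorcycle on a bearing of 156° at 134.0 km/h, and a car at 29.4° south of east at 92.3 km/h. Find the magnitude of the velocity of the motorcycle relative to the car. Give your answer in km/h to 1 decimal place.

81.3 km/h

Taking east as x and north as y: motorcycle velocity = (54.503, -122.415) km/h; car velocity = (80.413, -45.310) km/h.
Velocity of motorcycle relative to car = (54.503, -122.415) − (80.413, -45.310) = (-25.910, -77.105) km/h.
Magnitude = |(-25.910, -77.105)| = 81.342 km/h.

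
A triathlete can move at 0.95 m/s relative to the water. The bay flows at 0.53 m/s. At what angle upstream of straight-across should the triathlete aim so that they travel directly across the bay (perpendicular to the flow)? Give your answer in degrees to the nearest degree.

34°

To cancel the current, the upstream component of the triathlete's velocity must equal the flow: 0.95 sin θ = 0.53.
sin θ = 0.53 / 0.95 = 0.5579.
θ = arcsin(0.5579) = 33.910°.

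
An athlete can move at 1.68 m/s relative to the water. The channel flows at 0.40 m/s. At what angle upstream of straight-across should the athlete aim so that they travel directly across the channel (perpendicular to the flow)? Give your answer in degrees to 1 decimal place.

To cancel the current, the upstream component of the athlete's velocity must equal the flow: 1.68 sin θ = 0.40.
sin θ = 0.40 / 1.68 = 0.2381.
θ = arcsin(0.2381) = 13.774°.

13.8°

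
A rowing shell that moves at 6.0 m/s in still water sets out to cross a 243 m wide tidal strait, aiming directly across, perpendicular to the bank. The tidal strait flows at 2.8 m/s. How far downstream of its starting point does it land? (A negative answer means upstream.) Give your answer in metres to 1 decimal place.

113.4 m

Perpendicular speed = 6.000 m/s; crossing time = 243 / 6.000 = 40.500 s.
Net downstream speed = 2.800 m/s.
Drift = 2.800 × 40.500 = 113.400 m (downstream).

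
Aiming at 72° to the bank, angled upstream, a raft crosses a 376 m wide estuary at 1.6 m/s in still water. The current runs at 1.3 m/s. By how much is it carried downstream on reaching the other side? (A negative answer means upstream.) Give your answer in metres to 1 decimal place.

Perpendicular speed = 1.522 m/s; crossing time = 376 / 1.522 = 247.094 s.
Net downstream speed = 0.806 m/s.
Drift = 0.806 × 247.094 = 199.052 m (downstream).

199.1 m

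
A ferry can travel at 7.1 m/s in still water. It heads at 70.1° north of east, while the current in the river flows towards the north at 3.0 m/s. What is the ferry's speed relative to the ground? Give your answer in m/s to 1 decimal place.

Taking east as x and north as y: velocity relative to the water = (2.417, 6.676) m/s; the water relative to ground = (0.000, 3.000) m/s.
Velocity relative to ground = (2.417, 6.676) + (0.000, 3.000) = (2.417, 9.676) m/s.
Speed = |(2.417, 9.676)| = 9.973 m/s.

10.0 m/s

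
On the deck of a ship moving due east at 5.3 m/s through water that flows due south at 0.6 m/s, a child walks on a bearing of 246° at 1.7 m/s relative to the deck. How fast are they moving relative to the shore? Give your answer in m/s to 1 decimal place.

In east/north components (m/s): child relative to ship = (-1.553, -0.691); ship relative to water = (5.300, 0.000); water relative to ground = (0.000, -0.600).
Sum = (3.747, -1.291) m/s.
Speed = |(3.747, -1.291)| = 3.963 m/s.

4.0 m/s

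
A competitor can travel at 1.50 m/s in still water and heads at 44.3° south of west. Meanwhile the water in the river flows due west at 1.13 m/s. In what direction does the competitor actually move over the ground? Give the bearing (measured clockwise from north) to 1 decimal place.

244.6°

Taking east as x and north as y: velocity relative to the water = (-1.074, -1.048) m/s; the water relative to ground = (-1.130, 0.000) m/s.
Velocity relative to ground = (-1.074, -1.048) + (-1.130, 0.000) = (-2.204, -1.048) m/s.
Bearing = atan2(-2.20, -1.05) = 244.57° clockwise from north.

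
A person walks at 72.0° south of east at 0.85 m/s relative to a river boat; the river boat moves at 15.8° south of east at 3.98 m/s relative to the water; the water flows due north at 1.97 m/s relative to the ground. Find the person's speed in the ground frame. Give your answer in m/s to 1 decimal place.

In east/north components (m/s): person relative to river boat = (0.263, -0.808); river boat relative to water = (3.830, -1.084); water relative to ground = (0.000, 1.970).
Sum = (4.092, 0.078) m/s.
Speed = |(4.092, 0.078)| = 4.093 m/s.

4.1 m/s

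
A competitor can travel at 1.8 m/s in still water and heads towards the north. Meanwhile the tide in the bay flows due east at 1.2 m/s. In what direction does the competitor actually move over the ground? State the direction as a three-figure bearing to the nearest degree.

034°

Taking east as x and north as y: velocity relative to the water = (0.000, 1.800) m/s; the water relative to ground = (1.200, 0.000) m/s.
Velocity relative to ground = (0.000, 1.800) + (1.200, 0.000) = (1.200, 1.800) m/s.
Bearing = atan2(1.20, 1.80) = 33.69° clockwise from north.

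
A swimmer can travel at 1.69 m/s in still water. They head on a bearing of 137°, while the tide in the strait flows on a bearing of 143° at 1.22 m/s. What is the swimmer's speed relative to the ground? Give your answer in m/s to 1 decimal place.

2.9 m/s

Taking east as x and north as y: velocity relative to the water = (1.153, -1.236) m/s; the water relative to ground = (0.734, -0.974) m/s.
Velocity relative to ground = (1.153, -1.236) + (0.734, -0.974) = (1.887, -2.210) m/s.
Speed = |(1.887, -2.210)| = 2.906 m/s.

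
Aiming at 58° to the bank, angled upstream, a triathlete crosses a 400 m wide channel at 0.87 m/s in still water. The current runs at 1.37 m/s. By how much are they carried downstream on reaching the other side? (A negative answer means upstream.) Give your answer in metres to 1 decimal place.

492.8 m

Perpendicular speed = 0.738 m/s; crossing time = 400 / 0.738 = 542.151 s.
Net downstream speed = 0.909 m/s.
Drift = 0.909 × 542.151 = 492.799 m (downstream).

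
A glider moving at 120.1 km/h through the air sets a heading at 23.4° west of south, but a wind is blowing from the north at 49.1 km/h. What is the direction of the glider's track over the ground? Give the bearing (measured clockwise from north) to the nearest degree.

Taking east as x and north as y: velocity relative to the air = (-47.697, -110.222) km/h; the air relative to ground = (0.000, -49.100) km/h.
Velocity relative to ground = (-47.697, -110.222) + (0.000, -49.100) = (-47.697, -159.322) km/h.
Bearing = atan2(-47.70, -159.32) = 196.67° clockwise from north.

197°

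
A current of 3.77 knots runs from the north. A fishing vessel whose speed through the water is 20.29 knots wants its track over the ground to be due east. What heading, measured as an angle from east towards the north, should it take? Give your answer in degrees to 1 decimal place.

10.7°

The current pushes perpendicular to the desired track; the heading must have a component into the current equal to 3.77 knots: 20.29 sin θ = 3.77.
sin θ = 0.1858, so θ = 10.708°.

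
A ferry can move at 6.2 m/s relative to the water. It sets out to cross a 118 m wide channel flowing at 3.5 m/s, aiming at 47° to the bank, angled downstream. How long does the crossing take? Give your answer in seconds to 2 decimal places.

26.02 s

The component of the ferry's velocity perpendicular to the bank is 6.2 × sin 47° = 4.534 m/s.
Only the cross-stream component determines the crossing time; the current contributes nothing perpendicular to the bank.
Time = 118 / 4.534 = 26.023 s.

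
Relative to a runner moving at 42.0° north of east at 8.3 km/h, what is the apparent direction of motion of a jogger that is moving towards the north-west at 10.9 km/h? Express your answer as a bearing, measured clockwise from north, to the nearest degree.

Taking east as x and north as y: jogger velocity = (-7.707, 7.707) km/h; runner velocity = (6.168, 5.554) km/h.
Velocity of jogger relative to runner = (-7.707, 7.707) − (6.168, 5.554) = (-13.876, 2.154) km/h.
Bearing = atan2(-13.88, 2.15) = 278.82° clockwise from north.

279°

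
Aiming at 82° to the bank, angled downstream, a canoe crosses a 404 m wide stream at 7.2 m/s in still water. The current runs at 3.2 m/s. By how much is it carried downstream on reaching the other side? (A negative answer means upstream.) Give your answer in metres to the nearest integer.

238 m

Perpendicular speed = 7.130 m/s; crossing time = 404 / 7.130 = 56.663 s.
Net downstream speed = 4.202 m/s.
Drift = 4.202 × 56.663 = 238.099 m (downstream).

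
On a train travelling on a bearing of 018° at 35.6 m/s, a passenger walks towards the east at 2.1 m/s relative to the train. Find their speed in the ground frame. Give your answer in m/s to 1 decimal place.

36.3 m/s

Taking east as x and north as y: train velocity = (11.001, 33.858) m/s; passenger velocity relative to train = (2.100, 0.000) m/s.
Velocity relative to ground = (11.001, 33.858) + (2.100, 0.000) = (13.101, 33.858) m/s.
Speed = |(13.101, 33.858)| = 36.304 m/s.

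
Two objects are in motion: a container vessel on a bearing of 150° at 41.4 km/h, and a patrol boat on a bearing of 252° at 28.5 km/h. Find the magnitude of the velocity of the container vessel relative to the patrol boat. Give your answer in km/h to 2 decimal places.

54.93 km/h

Taking east as x and north as y: container vessel velocity = (20.700, -35.853) km/h; patrol boat velocity = (-27.105, -8.807) km/h.
Velocity of container vessel relative to patrol boat = (20.700, -35.853) − (-27.105, -8.807) = (47.805, -27.046) km/h.
Magnitude = |(47.805, -27.046)| = 54.926 km/h.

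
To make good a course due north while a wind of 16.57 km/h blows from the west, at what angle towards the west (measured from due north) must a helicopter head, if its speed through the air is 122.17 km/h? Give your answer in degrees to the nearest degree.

8°

The wind pushes perpendicular to the desired track; the heading must have a component into the wind equal to 16.57 km/h: 122.17 sin θ = 16.57.
sin θ = 0.1356, so θ = 7.795°.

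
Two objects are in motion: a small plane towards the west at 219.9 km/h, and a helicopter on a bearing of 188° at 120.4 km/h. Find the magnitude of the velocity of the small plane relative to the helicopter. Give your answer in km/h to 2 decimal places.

235.55 km/h

Taking east as x and north as y: small plane velocity = (-219.900, 0.000) km/h; helicopter velocity = (-16.756, -119.228) km/h.
Velocity of small plane relative to helicopter = (-219.900, 0.000) − (-16.756, -119.228) = (-203.144, 119.228) km/h.
Magnitude = |(-203.144, 119.228)| = 235.548 km/h.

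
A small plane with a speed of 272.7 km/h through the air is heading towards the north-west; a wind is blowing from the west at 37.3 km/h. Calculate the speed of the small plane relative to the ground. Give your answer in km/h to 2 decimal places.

Taking east as x and north as y: velocity relative to the air = (-192.828, 192.828) km/h; the air relative to ground = (37.300, 0.000) km/h.
Velocity relative to ground = (-192.828, 192.828) + (37.300, 0.000) = (-155.528, 192.828) km/h.
Speed = |(-155.528, 192.828)| = 247.733 km/h.

247.73 km/h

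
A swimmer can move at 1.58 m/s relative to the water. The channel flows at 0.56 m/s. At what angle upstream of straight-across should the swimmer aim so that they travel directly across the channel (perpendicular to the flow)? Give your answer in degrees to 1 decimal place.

To cancel the current, the upstream component of the swimmer's velocity must equal the flow: 1.58 sin θ = 0.56.
sin θ = 0.56 / 1.58 = 0.3544.
θ = arcsin(0.3544) = 20.759°.

20.8°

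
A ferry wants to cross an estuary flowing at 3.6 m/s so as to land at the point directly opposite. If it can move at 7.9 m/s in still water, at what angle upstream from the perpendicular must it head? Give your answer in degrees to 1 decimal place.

27.1°

To cancel the current, the upstream component of the ferry's velocity must equal the flow: 7.9 sin θ = 3.6.
sin θ = 3.6 / 7.9 = 0.4557.
θ = arcsin(0.4557) = 27.110°.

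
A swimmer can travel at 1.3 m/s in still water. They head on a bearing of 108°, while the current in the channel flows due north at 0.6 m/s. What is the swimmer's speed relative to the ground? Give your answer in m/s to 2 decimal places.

1.25 m/s

Taking east as x and north as y: velocity relative to the water = (1.236, -0.402) m/s; the water relative to ground = (0.000, 0.600) m/s.
Velocity relative to ground = (1.236, -0.402) + (0.000, 0.600) = (1.236, 0.198) m/s.
Speed = |(1.236, 0.198)| = 1.252 m/s.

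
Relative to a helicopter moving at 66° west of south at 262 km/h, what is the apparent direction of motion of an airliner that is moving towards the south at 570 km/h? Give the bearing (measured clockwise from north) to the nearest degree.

Taking east as x and north as y: airliner velocity = (0.000, -570.000) km/h; helicopter velocity = (-239.349, -106.565) km/h.
Velocity of airliner relative to helicopter = (0.000, -570.000) − (-239.349, -106.565) = (239.349, -463.435) km/h.
Bearing = atan2(239.35, -463.43) = 152.69° clockwise from north.

153°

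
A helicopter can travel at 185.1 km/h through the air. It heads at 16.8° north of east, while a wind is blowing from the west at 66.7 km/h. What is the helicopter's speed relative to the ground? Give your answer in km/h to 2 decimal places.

249.70 km/h

Taking east as x and north as y: velocity relative to the air = (177.200, 53.500) km/h; the air relative to ground = (66.700, 0.000) km/h.
Velocity relative to ground = (177.200, 53.500) + (66.700, 0.000) = (243.900, 53.500) km/h.
Speed = |(243.900, 53.500)| = 249.699 km/h.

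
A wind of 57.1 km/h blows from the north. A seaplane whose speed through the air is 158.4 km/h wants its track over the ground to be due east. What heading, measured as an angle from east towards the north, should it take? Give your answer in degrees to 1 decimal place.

The wind pushes perpendicular to the desired track; the heading must have a component into the wind equal to 57.1 km/h: 158.4 sin θ = 57.1.
sin θ = 0.3605, so θ = 21.130°.

21.1°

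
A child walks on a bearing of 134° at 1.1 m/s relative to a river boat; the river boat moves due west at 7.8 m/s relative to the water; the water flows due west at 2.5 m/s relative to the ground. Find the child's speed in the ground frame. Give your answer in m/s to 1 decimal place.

9.5 m/s

In east/north components (m/s): child relative to river boat = (0.791, -0.764); river boat relative to water = (-7.800, 0.000); water relative to ground = (-2.500, 0.000).
Sum = (-9.509, -0.764) m/s.
Speed = |(-9.509, -0.764)| = 9.539 m/s.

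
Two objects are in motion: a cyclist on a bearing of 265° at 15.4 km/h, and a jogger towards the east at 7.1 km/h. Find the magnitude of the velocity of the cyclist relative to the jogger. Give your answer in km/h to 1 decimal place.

22.5 km/h

Taking east as x and north as y: cyclist velocity = (-15.341, -1.342) km/h; jogger velocity = (7.100, 0.000) km/h.
Velocity of cyclist relative to jogger = (-15.341, -1.342) − (7.100, 0.000) = (-22.441, -1.342) km/h.
Magnitude = |(-22.441, -1.342)| = 22.482 km/h.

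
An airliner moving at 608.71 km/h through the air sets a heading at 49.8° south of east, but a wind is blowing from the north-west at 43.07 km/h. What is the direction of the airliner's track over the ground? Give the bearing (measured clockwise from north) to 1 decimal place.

Taking east as x and north as y: velocity relative to the air = (392.897, -464.930) km/h; the air relative to ground = (30.455, -30.455) km/h.
Velocity relative to ground = (392.897, -464.930) + (30.455, -30.455) = (423.352, -495.385) km/h.
Bearing = atan2(423.35, -495.39) = 139.48° clockwise from north.

139.5°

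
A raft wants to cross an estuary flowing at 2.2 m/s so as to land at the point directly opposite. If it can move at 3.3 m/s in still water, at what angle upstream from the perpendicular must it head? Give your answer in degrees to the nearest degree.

42°

To cancel the current, the upstream component of the raft's velocity must equal the flow: 3.3 sin θ = 2.2.
sin θ = 2.2 / 3.3 = 0.6667.
θ = arcsin(0.6667) = 41.810°.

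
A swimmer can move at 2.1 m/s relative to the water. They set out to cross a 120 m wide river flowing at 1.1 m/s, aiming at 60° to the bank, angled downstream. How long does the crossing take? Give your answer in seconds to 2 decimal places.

The component of the swimmer's velocity perpendicular to the bank is 2.1 × sin 60° = 1.819 m/s.
Only the cross-stream component determines the crossing time; the current contributes nothing perpendicular to the bank.
Time = 120 / 1.819 = 65.983 s.

65.98 s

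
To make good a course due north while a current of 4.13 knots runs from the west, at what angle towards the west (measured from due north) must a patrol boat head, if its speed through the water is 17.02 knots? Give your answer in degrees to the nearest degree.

The current pushes perpendicular to the desired track; the heading must have a component into the current equal to 4.13 knots: 17.02 sin θ = 4.13.
sin θ = 0.2427, so θ = 14.043°.

14°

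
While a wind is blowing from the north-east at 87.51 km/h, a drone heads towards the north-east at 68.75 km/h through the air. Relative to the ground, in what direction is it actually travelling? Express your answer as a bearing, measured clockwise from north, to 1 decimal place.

225.0°

Taking east as x and north as y: velocity relative to the air = (48.614, 48.614) km/h; the air relative to ground = (-61.879, -61.879) km/h.
Velocity relative to ground = (48.614, 48.614) + (-61.879, -61.879) = (-13.265, -13.265) km/h.
Bearing = atan2(-13.27, -13.27) = 225.00° clockwise from north.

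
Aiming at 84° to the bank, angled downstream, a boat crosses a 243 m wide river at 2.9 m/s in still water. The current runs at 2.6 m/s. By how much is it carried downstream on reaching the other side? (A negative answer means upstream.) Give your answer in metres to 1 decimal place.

244.6 m

Perpendicular speed = 2.884 m/s; crossing time = 243 / 2.884 = 84.255 s.
Net downstream speed = 2.903 m/s.
Drift = 2.903 × 84.255 = 244.602 m (downstream).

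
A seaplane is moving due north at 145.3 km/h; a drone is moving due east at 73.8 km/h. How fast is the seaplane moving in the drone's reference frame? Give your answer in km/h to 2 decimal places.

Taking east as x and north as y: seaplane velocity = (0.000, 145.300) km/h; drone velocity = (73.800, 0.000) km/h.
Velocity of seaplane relative to drone = (0.000, 145.300) − (73.800, 0.000) = (-73.800, 145.300) km/h.
Magnitude = |(-73.800, 145.300)| = 162.968 km/h.

162.97 km/h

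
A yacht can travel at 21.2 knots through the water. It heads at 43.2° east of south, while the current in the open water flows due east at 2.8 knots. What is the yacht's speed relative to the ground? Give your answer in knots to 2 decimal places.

23.21 knots

Taking east as x and north as y: velocity relative to the water = (14.512, -15.454) knots; the water relative to ground = (2.800, 0.000) knots.
Velocity relative to ground = (14.512, -15.454) + (2.800, 0.000) = (17.312, -15.454) knots.
Speed = |(17.312, -15.454)| = 23.207 knots.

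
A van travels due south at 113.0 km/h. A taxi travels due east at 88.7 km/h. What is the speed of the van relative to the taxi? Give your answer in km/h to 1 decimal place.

Taking east as x and north as y: van velocity = (0.000, -113.000) km/h; taxi velocity = (88.700, 0.000) km/h.
Velocity of van relative to taxi = (0.000, -113.000) − (88.700, 0.000) = (-88.700, -113.000) km/h.
Magnitude = |(-88.700, -113.000)| = 143.655 km/h.

143.7 km/h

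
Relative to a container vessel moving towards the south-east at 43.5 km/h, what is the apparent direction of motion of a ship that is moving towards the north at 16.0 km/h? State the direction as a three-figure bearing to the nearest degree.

Taking east as x and north as y: ship velocity = (0.000, 16.000) km/h; container vessel velocity = (30.759, -30.759) km/h.
Velocity of ship relative to container vessel = (0.000, 16.000) − (30.759, -30.759) = (-30.759, 46.759) km/h.
Bearing = atan2(-30.76, 46.76) = 326.66° clockwise from north.

327°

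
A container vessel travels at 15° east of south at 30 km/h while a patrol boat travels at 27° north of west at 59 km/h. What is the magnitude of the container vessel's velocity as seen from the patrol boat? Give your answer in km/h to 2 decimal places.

82.16 km/h

Taking east as x and north as y: container vessel velocity = (7.765, -28.978) km/h; patrol boat velocity = (-52.569, 26.785) km/h.
Velocity of container vessel relative to patrol boat = (7.765, -28.978) − (-52.569, 26.785) = (60.334, -55.763) km/h.
Magnitude = |(60.334, -55.763)| = 82.157 km/h.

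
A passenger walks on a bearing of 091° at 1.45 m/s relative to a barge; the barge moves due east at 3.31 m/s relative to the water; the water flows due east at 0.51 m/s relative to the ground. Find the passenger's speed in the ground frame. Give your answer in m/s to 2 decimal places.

5.27 m/s

In east/north components (m/s): passenger relative to barge = (1.450, -0.025); barge relative to water = (3.310, 0.000); water relative to ground = (0.510, 0.000).
Sum = (5.270, -0.025) m/s.
Speed = |(5.270, -0.025)| = 5.270 m/s.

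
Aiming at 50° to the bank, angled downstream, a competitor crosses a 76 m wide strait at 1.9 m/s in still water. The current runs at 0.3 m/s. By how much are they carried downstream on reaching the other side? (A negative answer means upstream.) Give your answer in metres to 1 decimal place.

79.4 m

Perpendicular speed = 1.455 m/s; crossing time = 76 / 1.455 = 52.216 s.
Net downstream speed = 1.521 m/s.
Drift = 1.521 × 52.216 = 79.436 m (downstream).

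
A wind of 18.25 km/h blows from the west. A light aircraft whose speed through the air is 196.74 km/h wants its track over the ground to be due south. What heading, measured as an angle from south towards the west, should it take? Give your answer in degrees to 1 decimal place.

5.3°

The wind pushes perpendicular to the desired track; the heading must have a component into the wind equal to 18.25 km/h: 196.74 sin θ = 18.25.
sin θ = 0.0928, so θ = 5.323°.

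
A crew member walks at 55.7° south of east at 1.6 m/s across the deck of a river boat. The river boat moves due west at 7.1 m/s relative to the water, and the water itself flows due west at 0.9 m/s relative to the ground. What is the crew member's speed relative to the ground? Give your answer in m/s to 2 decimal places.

7.22 m/s

In east/north components (m/s): crew member relative to river boat = (0.902, -1.322); river boat relative to water = (-7.100, 0.000); water relative to ground = (-0.900, 0.000).
Sum = (-7.098, -1.322) m/s.
Speed = |(-7.098, -1.322)| = 7.220 m/s.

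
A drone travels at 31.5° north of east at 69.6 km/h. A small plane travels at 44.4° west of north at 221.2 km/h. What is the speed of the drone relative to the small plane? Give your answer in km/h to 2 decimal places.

246.27 km/h

Taking east as x and north as y: drone velocity = (59.344, 36.366) km/h; small plane velocity = (-154.766, 158.041) km/h.
Velocity of drone relative to small plane = (59.344, 36.366) − (-154.766, 158.041) = (214.109, -121.675) km/h.
Magnitude = |(214.109, -121.675)| = 246.268 km/h.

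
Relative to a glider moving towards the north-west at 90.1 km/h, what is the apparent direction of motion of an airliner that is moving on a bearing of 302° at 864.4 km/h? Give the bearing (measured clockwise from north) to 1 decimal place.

Taking east as x and north as y: airliner velocity = (-733.053, 458.062) km/h; glider velocity = (-63.710, 63.710) km/h.
Velocity of airliner relative to glider = (-733.053, 458.062) − (-63.710, 63.710) = (-669.342, 394.352) km/h.
Bearing = atan2(-669.34, 394.35) = 300.51° clockwise from north.

300.5°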